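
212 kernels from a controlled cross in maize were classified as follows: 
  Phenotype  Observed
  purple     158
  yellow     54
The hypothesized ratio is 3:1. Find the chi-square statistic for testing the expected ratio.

0.025

Under the 3:1 hypothesis (Σ ratio = 4, N = 212):
  purple: 212 × 3/4 = 159
  yellow: 212 × 1/4 = 53
χ² = Σ (O − E)² / E
  purple: (158 − 159)² / 159 = 0.0063
  yellow: (54 − 53)² / 53 = 0.0189
χ² = 0.0063 + 0.0189 = 0.0252 ≈ 0.025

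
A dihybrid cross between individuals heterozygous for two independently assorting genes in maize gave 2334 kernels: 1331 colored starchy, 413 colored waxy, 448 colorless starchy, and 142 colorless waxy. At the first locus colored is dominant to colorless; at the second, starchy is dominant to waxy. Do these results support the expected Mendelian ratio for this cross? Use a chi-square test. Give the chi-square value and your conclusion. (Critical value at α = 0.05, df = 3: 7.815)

1.985; consistent

A dihybrid F₂ with independent assortment and complete dominance at both loci gives a 9:3:3:1 phenotypic ratio.
The 9:3:3:1 ratio has 16 parts, so with N = 2334 the expected counts are:
  colored starchy: 2334 × 9/16 = 1312.875
  colored waxy: 2334 × 3/16 = 437.625
  colorless starchy: 2334 × 3/16 = 437.625
  colorless waxy: 2334 × 1/16 = 145.875
χ² = Σ (O − E)² / E
  colored starchy: (1331 − 1312.875)² / 1312.875 = 0.2502
  colored waxy: (413 − 437.625)² / 437.625 = 1.3856
  colorless starchy: (448 − 437.625)² / 437.625 = 0.2460
  colorless waxy: (142 − 145.875)² / 145.875 = 0.1029
χ² = 0.2502 + 1.3856 + 0.2460 + 0.1029 = 1.9847 ≈ 1.985
Degrees of freedom = 4 − 1 = 3; critical value at α = 0.05 is 7.815.
Since 1.985 < 7.815, we fail to reject the null hypothesis — the data are consistent with the 9:3:3:1 ratio.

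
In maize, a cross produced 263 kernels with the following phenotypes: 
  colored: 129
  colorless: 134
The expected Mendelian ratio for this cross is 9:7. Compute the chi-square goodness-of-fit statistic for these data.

Under the 9:7 hypothesis (Σ ratio = 16, N = 263):
  colored: 263 × 9/16 = 147.9375
  colorless: 263 × 7/16 = 115.0625
χ² = Σ (O − E)² / E
  colored: (129 − 147.9375)² / 147.9375 = 2.4242
  colorless: (134 − 115.0625)² / 115.0625 = 3.1168
χ² = 2.4242 + 3.1168 = 5.541

5.541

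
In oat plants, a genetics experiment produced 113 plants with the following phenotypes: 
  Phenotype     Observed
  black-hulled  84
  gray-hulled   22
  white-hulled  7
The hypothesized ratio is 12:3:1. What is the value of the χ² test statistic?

Under the 12:3:1 hypothesis (Σ ratio = 16, N = 113):
  black-hulled: 113 × 12/16 = 84.75
  gray-hulled: 113 × 3/16 = 21.1875
  white-hulled: 113 × 1/16 = 7.0625
χ² = Σ (O − E)² / E
  black-hulled: (84 − 84.75)² / 84.75 = 0.0066
  gray-hulled: (22 − 21.1875)² / 21.1875 = 0.0312
  white-hulled: (7 − 7.0625)² / 7.0625 = 0.0006
χ² = 0.0066 + 0.0312 + 0.0006 = 0.0384 ≈ 0.038

0.038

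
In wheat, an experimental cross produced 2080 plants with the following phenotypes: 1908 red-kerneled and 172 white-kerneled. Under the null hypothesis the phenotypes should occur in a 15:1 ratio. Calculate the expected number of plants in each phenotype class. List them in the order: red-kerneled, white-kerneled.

Expected counts for N = 2080 under a 15:1 ratio (total parts = 16):
  red-kerneled: 2080 × 15/16 = 1950
  white-kerneled: 2080 × 1/16 = 130

1950, 130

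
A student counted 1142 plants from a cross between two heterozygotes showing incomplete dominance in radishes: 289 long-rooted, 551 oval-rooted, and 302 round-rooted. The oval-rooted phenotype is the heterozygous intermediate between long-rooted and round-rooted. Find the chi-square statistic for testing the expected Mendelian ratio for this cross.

1.697

With incomplete dominance, a heterozygote × heterozygote cross gives a 1:2:1 phenotypic ratio.
Expected counts for N = 1142 under a 1:2:1 ratio (total parts = 4):
  long-rooted: 1142 × 1/4 = 285.5
  oval-rooted: 1142 × 2/4 = 571
  round-rooted: 1142 × 1/4 = 285.5
χ² = Σ (O − E)² / E
  long-rooted: (289 − 285.5)² / 285.5 = 0.0429
  oval-rooted: (551 − 571)² / 571 = 0.7005
  round-rooted: (302 − 285.5)² / 285.5 = 0.9536
χ² = 0.0429 + 0.7005 + 0.9536 = 1.697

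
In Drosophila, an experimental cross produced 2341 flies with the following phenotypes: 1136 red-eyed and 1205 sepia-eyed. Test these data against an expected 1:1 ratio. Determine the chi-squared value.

Expected counts for N = 2341 under a 1:1 ratio (total parts = 2):
  red-eyed: 2341 × 1/2 = 1170.5
  sepia-eyed: 2341 × 1/2 = 1170.5
χ² = Σ (O − E)² / E
  red-eyed: (1136 − 1170.5)² / 1170.5 = 1.0169
  sepia-eyed: (1205 − 1170.5)² / 1170.5 = 1.0169
χ² = 1.0169 + 1.0169 = 2.0338 ≈ 2.034

2.034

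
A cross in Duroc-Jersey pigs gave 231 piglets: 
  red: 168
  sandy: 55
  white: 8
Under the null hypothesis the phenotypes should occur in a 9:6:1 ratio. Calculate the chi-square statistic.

Under the 9:6:1 hypothesis (Σ ratio = 16, N = 231):
  red: 231 × 9/16 = 129.9375
  sandy: 231 × 6/16 = 86.625
  white: 231 × 1/16 = 14.4375
χ² = Σ (O − E)² / E
  red: (168 − 129.9375)² / 129.9375 = 11.1496
  sandy: (55 − 86.625)² / 86.625 = 11.5456
  white: (8 − 14.4375)² / 14.4375 = 2.8704
χ² = 11.1496 + 11.5456 + 2.8704 = 25.5656 ≈ 25.566

25.566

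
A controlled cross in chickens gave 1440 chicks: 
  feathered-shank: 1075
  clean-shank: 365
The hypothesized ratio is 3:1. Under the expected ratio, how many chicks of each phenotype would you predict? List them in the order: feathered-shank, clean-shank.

Under the 3:1 hypothesis (Σ ratio = 4, N = 1440):
  feathered-shank: 1440 × 3/4 = 1080
  clean-shank: 1440 × 1/4 = 360

1080, 360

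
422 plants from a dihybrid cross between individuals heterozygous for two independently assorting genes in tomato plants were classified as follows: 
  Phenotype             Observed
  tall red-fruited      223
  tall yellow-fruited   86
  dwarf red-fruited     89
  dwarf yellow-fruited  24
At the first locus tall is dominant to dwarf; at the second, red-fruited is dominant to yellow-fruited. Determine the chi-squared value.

2.914

A dihybrid F₂ with independent assortment and complete dominance at both loci gives a 9:3:3:1 phenotypic ratio.
Under the 9:3:3:1 hypothesis (Σ ratio = 16, N = 422):
  tall red-fruited: 422 × 9/16 = 237.375
  tall yellow-fruited: 422 × 3/16 = 79.125
  dwarf red-fruited: 422 × 3/16 = 79.125
  dwarf yellow-fruited: 422 × 1/16 = 26.375
χ² = Σ (O − E)² / E
  tall red-fruited: (223 − 237.375)² / 237.375 = 0.8705
  tall yellow-fruited: (86 − 79.125)² / 79.125 = 0.5974
  dwarf red-fruited: (89 − 79.125)² / 79.125 = 1.2324
  dwarf yellow-fruited: (24 − 26.375)² / 26.375 = 0.2139
χ² = 0.8705 + 0.5974 + 1.2324 + 0.2139 = 2.9142 ≈ 2.914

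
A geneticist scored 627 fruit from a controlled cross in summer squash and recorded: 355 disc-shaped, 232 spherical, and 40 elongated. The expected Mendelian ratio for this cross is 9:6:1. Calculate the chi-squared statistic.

0.074

The 9:6:1 ratio has 16 parts, so with N = 627 the expected counts are:
  disc-shaped: 627 × 9/16 = 352.6875
  spherical: 627 × 6/16 = 235.125
  elongated: 627 × 1/16 = 39.1875
χ² = Σ (O − E)² / E
  disc-shaped: (355 − 352.6875)² / 352.6875 = 0.0152
  spherical: (232 − 235.125)² / 235.125 = 0.0415
  elongated: (40 − 39.1875)² / 39.1875 = 0.0168
χ² = 0.0152 + 0.0415 + 0.0168 = 0.0735 ≈ 0.074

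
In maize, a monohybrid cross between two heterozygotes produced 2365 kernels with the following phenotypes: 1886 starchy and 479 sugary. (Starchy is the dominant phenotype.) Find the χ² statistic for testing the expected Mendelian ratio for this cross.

For a monohybrid cross between heterozygotes with complete dominance, the expected phenotypic ratio is 3:1.
Total ratio parts = 4. Expected numbers out of 2365:
  starchy: 2365 × 3/4 = 1773.75
  sugary: 2365 × 1/4 = 591.25
χ² = Σ (O − E)² / E
  starchy: (1886 − 1773.75)² / 1773.75 = 7.1036
  sugary: (479 − 591.25)² / 591.25 = 21.3109
χ² = 7.1036 + 21.3109 = 28.4145 ≈ 28.415

28.415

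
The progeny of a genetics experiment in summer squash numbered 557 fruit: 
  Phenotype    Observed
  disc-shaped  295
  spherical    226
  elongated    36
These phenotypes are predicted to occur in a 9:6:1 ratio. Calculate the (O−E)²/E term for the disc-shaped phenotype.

1.070

Under the 9:6:1 hypothesis (Σ ratio = 16, N = 557):
  disc-shaped: 557 × 9/16 = 313.3125
  spherical: 557 × 6/16 = 208.875
  elongated: 557 × 1/16 = 34.8125
Contribution of disc-shaped: (295 − 313.3125)² / 313.3125 = 1.0703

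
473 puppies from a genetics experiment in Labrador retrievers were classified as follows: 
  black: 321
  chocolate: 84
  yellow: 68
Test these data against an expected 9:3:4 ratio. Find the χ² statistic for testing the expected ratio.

32.945

Under the 9:3:4 hypothesis (Σ ratio = 16, N = 473):
  black: 473 × 9/16 = 266.0625
  chocolate: 473 × 3/16 = 88.6875
  yellow: 473 × 4/16 = 118.25
χ² = Σ (O − E)² / E
  black: (321 − 266.0625)² / 266.0625 = 11.3437
  chocolate: (84 − 88.6875)² / 88.6875 = 0.2478
  yellow: (68 − 118.25)² / 118.25 = 21.3536
χ² = 11.3437 + 0.2478 + 21.3536 = 32.9451 ≈ 32.945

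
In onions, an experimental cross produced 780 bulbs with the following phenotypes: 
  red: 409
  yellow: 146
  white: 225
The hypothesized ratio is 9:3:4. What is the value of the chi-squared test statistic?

6.633

Expected counts for N = 780 under a 9:3:4 ratio (total parts = 16):
  red: 780 × 9/16 = 438.75
  yellow: 780 × 3/16 = 146.25
  white: 780 × 4/16 = 195
χ² = Σ (O − E)² / E
  red: (409 − 438.75)² / 438.75 = 2.0172
  yellow: (146 − 146.25)² / 146.25 = 0.0004
  white: (225 − 195)² / 195 = 4.6154
χ² = 2.0172 + 0.0004 + 4.6154 = 6.633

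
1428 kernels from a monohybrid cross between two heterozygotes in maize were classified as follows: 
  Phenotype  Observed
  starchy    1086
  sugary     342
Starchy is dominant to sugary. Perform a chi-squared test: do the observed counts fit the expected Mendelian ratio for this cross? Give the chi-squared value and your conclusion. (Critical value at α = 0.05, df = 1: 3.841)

0.840; consistent

For a monohybrid cross between heterozygotes with complete dominance, the expected phenotypic ratio is 3:1.
The 3:1 ratio has 4 parts, so with N = 1428 the expected counts are:
  starchy: 1428 × 3/4 = 1071
  sugary: 1428 × 1/4 = 357
χ² = Σ (O − E)² / E
  starchy: (1086 − 1071)² / 1071 = 0.2101
  sugary: (342 − 357)² / 357 = 0.6303
χ² = 0.2101 + 0.6303 = 0.8404 ≈ 0.840
Degrees of freedom = 2 − 1 = 1; critical value at α = 0.05 is 3.841.
Since 0.840 < 3.841, we fail to reject the null hypothesis — the data are consistent with the 3:1 ratio.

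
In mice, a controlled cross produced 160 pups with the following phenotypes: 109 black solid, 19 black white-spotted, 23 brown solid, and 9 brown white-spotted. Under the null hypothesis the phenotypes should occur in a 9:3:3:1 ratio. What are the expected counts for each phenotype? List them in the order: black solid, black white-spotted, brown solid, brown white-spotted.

Total ratio parts = 16. Expected numbers out of 160:
  black solid: 160 × 9/16 = 90
  black white-spotted: 160 × 3/16 = 30
  brown solid: 160 × 3/16 = 30
  brown white-spotted: 160 × 1/16 = 10

90, 30, 30, 10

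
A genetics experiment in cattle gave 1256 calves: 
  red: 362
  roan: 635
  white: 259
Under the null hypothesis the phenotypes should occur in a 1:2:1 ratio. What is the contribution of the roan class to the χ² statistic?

Expected counts for N = 1256 under a 1:2:1 ratio (total parts = 4):
  red: 1256 × 1/4 = 314
  roan: 1256 × 2/4 = 628
  white: 1256 × 1/4 = 314
Contribution of roan: (635 − 628)² / 628 = 0.0780

0.078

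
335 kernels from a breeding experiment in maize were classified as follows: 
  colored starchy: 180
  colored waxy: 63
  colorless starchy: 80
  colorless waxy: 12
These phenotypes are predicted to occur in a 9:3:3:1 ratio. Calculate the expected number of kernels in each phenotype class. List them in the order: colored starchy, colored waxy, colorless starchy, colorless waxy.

The 9:3:3:1 ratio has 16 parts, so with N = 335 the expected counts are:
  colored starchy: 335 × 9/16 = 188.4375
  colored waxy: 335 × 3/16 = 62.8125
  colorless starchy: 335 × 3/16 = 62.8125
  colorless waxy: 335 × 1/16 = 20.9375

188.4375, 62.8125, 62.8125, 20.9375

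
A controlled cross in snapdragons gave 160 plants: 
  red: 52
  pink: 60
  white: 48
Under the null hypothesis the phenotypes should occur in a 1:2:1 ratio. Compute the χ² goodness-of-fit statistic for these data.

10.200

The 1:2:1 ratio has 4 parts, so with N = 160 the expected counts are:
  red: 160 × 1/4 = 40
  pink: 160 × 2/4 = 80
  white: 160 × 1/4 = 40
χ² = Σ (O − E)² / E
  red: (52 − 40)² / 40 = 3.6000
  pink: (60 − 80)² / 80 = 5.0000
  white: (48 − 40)² / 40 = 1.6000
χ² = 3.6000 + 5.0000 + 1.6000 = 10.200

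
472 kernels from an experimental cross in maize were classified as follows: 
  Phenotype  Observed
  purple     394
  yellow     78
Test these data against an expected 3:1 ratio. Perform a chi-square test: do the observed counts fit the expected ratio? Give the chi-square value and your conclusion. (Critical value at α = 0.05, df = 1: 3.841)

18.079; not consistent

Expected counts for N = 472 under a 3:1 ratio (total parts = 4):
  purple: 472 × 3/4 = 354
  yellow: 472 × 1/4 = 118
χ² = Σ (O − E)² / E
  purple: (394 − 354)² / 354 = 4.5198
  yellow: (78 − 118)² / 118 = 13.5593
χ² = 4.5198 + 13.5593 = 18.0791 ≈ 18.079
Degrees of freedom = 2 − 1 = 1; critical value at α = 0.05 is 3.841.
Since 18.079 > 3.841, we reject the null hypothesis — the data do not fit the 3:1 ratio.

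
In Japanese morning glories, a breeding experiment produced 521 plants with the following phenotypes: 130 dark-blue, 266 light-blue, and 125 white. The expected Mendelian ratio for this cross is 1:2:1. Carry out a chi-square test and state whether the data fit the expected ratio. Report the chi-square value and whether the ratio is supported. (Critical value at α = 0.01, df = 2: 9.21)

Under the 1:2:1 hypothesis (Σ ratio = 4, N = 521):
  dark-blue: 521 × 1/4 = 130.25
  light-blue: 521 × 2/4 = 260.5
  white: 521 × 1/4 = 130.25
χ² = Σ (O − E)² / E
  dark-blue: (130 − 130.25)² / 130.25 = 0.0005
  light-blue: (266 − 260.5)² / 260.5 = 0.1161
  white: (125 − 130.25)² / 130.25 = 0.2116
χ² = 0.0005 + 0.1161 + 0.2116 = 0.3282 ≈ 0.328
Degrees of freedom = 3 − 1 = 2; critical value at α = 0.01 is 9.21.
Since 0.328 < 9.21, we fail to reject the null hypothesis — the data are consistent with the 1:2:1 ratio.

0.328; consistent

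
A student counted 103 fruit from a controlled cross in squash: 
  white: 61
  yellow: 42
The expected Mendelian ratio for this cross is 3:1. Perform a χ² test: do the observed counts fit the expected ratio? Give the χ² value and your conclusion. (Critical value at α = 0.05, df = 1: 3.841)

Expected counts for N = 103 under a 3:1 ratio (total parts = 4):
  white: 103 × 3/4 = 77.25
  yellow: 103 × 1/4 = 25.75
χ² = Σ (O − E)² / E
  white: (61 − 77.25)² / 77.25 = 3.4183
  yellow: (42 − 25.75)² / 25.75 = 10.2549
χ² = 3.4183 + 10.2549 = 13.6732 ≈ 13.673
Degrees of freedom = 2 − 1 = 1; critical value at α = 0.05 is 3.841.
Since 13.673 > 3.841, we reject the null hypothesis — the data do not fit the 3:1 ratio.

13.673; not consistent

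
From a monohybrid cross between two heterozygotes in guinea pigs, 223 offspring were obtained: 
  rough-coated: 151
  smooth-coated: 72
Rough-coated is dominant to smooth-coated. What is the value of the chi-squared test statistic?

For a monohybrid cross between heterozygotes with complete dominance, the expected phenotypic ratio is 3:1.
Total ratio parts = 4. Expected numbers out of 223:
  rough-coated: 223 × 3/4 = 167.25
  smooth-coated: 223 × 1/4 = 55.75
χ² = Σ (O − E)² / E
  rough-coated: (151 − 167.25)² / 167.25 = 1.5788
  smooth-coated: (72 − 55.75)² / 55.75 = 4.7365
χ² = 1.5788 + 4.7365 = 6.3153 ≈ 6.315

6.315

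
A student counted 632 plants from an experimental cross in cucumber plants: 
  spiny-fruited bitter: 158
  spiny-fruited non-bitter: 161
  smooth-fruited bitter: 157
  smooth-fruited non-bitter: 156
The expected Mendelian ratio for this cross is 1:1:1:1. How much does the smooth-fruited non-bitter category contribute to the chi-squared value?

0.025

The 1:1:1:1 ratio has 4 parts, so with N = 632 the expected counts are:
  spiny-fruited bitter: 632 × 1/4 = 158
  spiny-fruited non-bitter: 632 × 1/4 = 158
  smooth-fruited bitter: 632 × 1/4 = 158
  smooth-fruited non-bitter: 632 × 1/4 = 158
Contribution of smooth-fruited non-bitter: (156 − 158)² / 158 = 0.0253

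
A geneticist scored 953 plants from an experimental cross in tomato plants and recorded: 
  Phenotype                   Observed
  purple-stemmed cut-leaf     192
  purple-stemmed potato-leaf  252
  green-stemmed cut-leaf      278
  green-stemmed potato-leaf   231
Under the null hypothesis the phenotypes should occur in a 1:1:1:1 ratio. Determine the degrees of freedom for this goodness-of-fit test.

3

A goodness-of-fit test with 4 phenotype classes has df = 4 − 1 = 3.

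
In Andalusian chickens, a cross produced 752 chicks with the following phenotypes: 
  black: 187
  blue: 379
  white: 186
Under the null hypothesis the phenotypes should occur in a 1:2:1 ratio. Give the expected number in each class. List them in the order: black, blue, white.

Total ratio parts = 4. Expected numbers out of 752:
  black: 752 × 1/4 = 188
  blue: 752 × 2/4 = 376
  white: 752 × 1/4 = 188

188, 376, 188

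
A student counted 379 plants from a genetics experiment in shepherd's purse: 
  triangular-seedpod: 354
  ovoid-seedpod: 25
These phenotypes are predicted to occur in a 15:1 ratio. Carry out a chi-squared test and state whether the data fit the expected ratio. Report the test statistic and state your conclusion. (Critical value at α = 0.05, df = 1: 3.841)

0.078; consistent

Total ratio parts = 16. Expected numbers out of 379:
  triangular-seedpod: 379 × 15/16 = 355.3125
  ovoid-seedpod: 379 × 1/16 = 23.6875
χ² = Σ (O − E)² / E
  triangular-seedpod: (354 − 355.3125)² / 355.3125 = 0.0048
  ovoid-seedpod: (25 − 23.6875)² / 23.6875 = 0.0727
χ² = 0.0048 + 0.0727 = 0.0775 ≈ 0.078
Degrees of freedom = 2 − 1 = 1; critical value at α = 0.05 is 3.841.
Since 0.078 < 3.841, we fail to reject the null hypothesis — the data are consistent with the 15:1 ratio.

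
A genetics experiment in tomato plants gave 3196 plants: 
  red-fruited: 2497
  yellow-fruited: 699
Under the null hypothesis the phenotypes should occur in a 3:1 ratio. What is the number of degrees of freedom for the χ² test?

1

A goodness-of-fit test with 2 phenotype classes has df = 2 − 1 = 1.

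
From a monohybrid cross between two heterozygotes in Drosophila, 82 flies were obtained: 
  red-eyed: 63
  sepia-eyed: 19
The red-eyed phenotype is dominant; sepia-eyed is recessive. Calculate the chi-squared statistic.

For a monohybrid cross between heterozygotes with complete dominance, the expected phenotypic ratio is 3:1.
Under the 3:1 hypothesis (Σ ratio = 4, N = 82):
  red-eyed: 82 × 3/4 = 61.5
  sepia-eyed: 82 × 1/4 = 20.5
χ² = Σ (O − E)² / E
  red-eyed: (63 − 61.5)² / 61.5 = 0.0366
  sepia-eyed: (19 − 20.5)² / 20.5 = 0.1098
χ² = 0.0366 + 0.1098 = 0.1464 ≈ 0.146

0.146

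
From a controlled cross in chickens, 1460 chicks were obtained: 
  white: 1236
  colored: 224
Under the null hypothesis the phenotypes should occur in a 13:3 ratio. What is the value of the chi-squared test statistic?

11.128

Under the 13:3 hypothesis (Σ ratio = 16, N = 1460):
  white: 1460 × 13/16 = 1186.25
  colored: 1460 × 3/16 = 273.75
χ² = Σ (O − E)² / E
  white: (1236 − 1186.25)² / 1186.25 = 2.0865
  colored: (224 − 273.75)² / 273.75 = 9.0413
χ² = 2.0865 + 9.0413 = 11.1278 ≈ 11.128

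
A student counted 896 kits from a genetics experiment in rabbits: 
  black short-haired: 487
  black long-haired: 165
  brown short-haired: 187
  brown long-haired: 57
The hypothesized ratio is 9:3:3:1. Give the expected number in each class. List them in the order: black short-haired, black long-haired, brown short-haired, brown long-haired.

504, 168, 168, 56

Under the 9:3:3:1 hypothesis (Σ ratio = 16, N = 896):
  black short-haired: 896 × 9/16 = 504
  black long-haired: 896 × 3/16 = 168
  brown short-haired: 896 × 3/16 = 168
  brown long-haired: 896 × 1/16 = 56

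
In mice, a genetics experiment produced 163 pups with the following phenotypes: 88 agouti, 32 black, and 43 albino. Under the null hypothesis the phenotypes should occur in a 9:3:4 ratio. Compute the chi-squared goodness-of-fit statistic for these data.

Total ratio parts = 16. Expected numbers out of 163:
  agouti: 163 × 9/16 = 91.6875
  black: 163 × 3/16 = 30.5625
  albino: 163 × 4/16 = 40.75
χ² = Σ (O − E)² / E
  agouti: (88 − 91.6875)² / 91.6875 = 0.1483
  black: (32 − 30.5625)² / 30.5625 = 0.0676
  albino: (43 − 40.75)² / 40.75 = 0.1242
χ² = 0.1483 + 0.0676 + 0.1242 = 0.3401 ≈ 0.340

0.340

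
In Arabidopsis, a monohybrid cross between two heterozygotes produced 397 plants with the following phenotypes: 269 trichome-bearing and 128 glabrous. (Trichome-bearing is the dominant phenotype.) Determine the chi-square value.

For a monohybrid cross between heterozygotes with complete dominance, the expected phenotypic ratio is 3:1.
Under the 3:1 hypothesis (Σ ratio = 4, N = 397):
  trichome-bearing: 397 × 3/4 = 297.75
  glabrous: 397 × 1/4 = 99.25
χ² = Σ (O − E)² / E
  trichome-bearing: (269 − 297.75)² / 297.75 = 2.7760
  glabrous: (128 − 99.25)² / 99.25 = 8.3281
χ² = 2.7760 + 8.3281 = 11.1041 ≈ 11.104

11.104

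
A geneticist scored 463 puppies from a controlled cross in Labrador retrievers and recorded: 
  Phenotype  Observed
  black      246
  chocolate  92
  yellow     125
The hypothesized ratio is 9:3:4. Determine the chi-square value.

The 9:3:4 ratio has 16 parts, so with N = 463 the expected counts are:
  black: 463 × 9/16 = 260.4375
  chocolate: 463 × 3/16 = 86.8125
  yellow: 463 × 4/16 = 115.75
χ² = Σ (O − E)² / E
  black: (246 − 260.4375)² / 260.4375 = 0.8004
  chocolate: (92 − 86.8125)² / 86.8125 = 0.3100
  yellow: (125 − 115.75)² / 115.75 = 0.7392
χ² = 0.8004 + 0.3100 + 0.7392 = 1.8496 ≈ 1.850

1.850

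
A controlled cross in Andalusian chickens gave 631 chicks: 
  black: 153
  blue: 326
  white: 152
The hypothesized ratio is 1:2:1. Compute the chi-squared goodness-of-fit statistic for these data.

0.702

Expected counts for N = 631 under a 1:2:1 ratio (total parts = 4):
  black: 631 × 1/4 = 157.75
  blue: 631 × 2/4 = 315.5
  white: 631 × 1/4 = 157.75
χ² = Σ (O − E)² / E
  black: (153 − 157.75)² / 157.75 = 0.1430
  blue: (326 − 315.5)² / 315.5 = 0.3494
  white: (152 − 157.75)² / 157.75 = 0.2096
χ² = 0.1430 + 0.3494 + 0.2096 = 0.702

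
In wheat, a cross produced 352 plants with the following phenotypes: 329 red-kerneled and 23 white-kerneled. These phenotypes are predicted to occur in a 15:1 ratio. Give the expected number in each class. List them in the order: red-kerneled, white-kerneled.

330, 22

Total ratio parts = 16. Expected numbers out of 352:
  red-kerneled: 352 × 15/16 = 330
  white-kerneled: 352 × 1/16 = 22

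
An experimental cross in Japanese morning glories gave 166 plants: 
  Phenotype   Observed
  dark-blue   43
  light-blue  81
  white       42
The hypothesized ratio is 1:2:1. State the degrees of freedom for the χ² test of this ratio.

2

A goodness-of-fit test with 3 phenotype classes has df = 3 − 1 = 2.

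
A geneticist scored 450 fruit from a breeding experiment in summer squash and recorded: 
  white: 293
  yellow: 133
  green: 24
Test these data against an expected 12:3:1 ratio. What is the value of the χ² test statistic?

Expected counts for N = 450 under a 12:3:1 ratio (total parts = 16):
  white: 450 × 12/16 = 337.5
  yellow: 450 × 3/16 = 84.375
  green: 450 × 1/16 = 28.125
χ² = Σ (O − E)² / E
  white: (293 − 337.5)² / 337.5 = 5.8674
  yellow: (133 − 84.375)² / 84.375 = 28.0224
  green: (24 − 28.125)² / 28.125 = 0.6050
χ² = 5.8674 + 28.0224 + 0.6050 = 34.4948 ≈ 34.495

34.495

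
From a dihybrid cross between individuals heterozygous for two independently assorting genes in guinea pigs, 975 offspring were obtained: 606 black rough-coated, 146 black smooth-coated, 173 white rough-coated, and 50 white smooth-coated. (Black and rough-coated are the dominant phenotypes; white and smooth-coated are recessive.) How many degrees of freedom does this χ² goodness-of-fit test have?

A dihybrid F₂ with independent assortment and complete dominance at both loci gives a 9:3:3:1 phenotypic ratio.
A goodness-of-fit test with 4 phenotype classes has df = 4 − 1 = 3.

3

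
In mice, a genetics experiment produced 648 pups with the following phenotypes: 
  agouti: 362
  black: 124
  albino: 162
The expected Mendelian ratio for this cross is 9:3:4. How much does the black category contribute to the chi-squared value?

0.051

Under the 9:3:4 hypothesis (Σ ratio = 16, N = 648):
  agouti: 648 × 9/16 = 364.5
  black: 648 × 3/16 = 121.5
  albino: 648 × 4/16 = 162
Contribution of black: (124 − 121.5)² / 121.5 = 0.0514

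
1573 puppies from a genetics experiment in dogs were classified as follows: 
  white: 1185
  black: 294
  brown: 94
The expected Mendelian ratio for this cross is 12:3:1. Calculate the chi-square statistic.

Expected counts for N = 1573 under a 12:3:1 ratio (total parts = 16):
  white: 1573 × 12/16 = 1179.75
  black: 1573 × 3/16 = 294.9375
  brown: 1573 × 1/16 = 98.3125
χ² = Σ (O − E)² / E
  white: (1185 − 1179.75)² / 1179.75 = 0.0234
  black: (294 − 294.9375)² / 294.9375 = 0.0030
  brown: (94 − 98.3125)² / 98.3125 = 0.1892
χ² = 0.0234 + 0.0030 + 0.1892 = 0.2156 ≈ 0.216

0.216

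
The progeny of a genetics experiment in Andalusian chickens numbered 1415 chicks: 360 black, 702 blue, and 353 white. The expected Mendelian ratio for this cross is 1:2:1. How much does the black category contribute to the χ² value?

0.110

Under the 1:2:1 hypothesis (Σ ratio = 4, N = 1415):
  black: 1415 × 1/4 = 353.75
  blue: 1415 × 2/4 = 707.5
  white: 1415 × 1/4 = 353.75
Contribution of black: (360 − 353.75)² / 353.75 = 0.1104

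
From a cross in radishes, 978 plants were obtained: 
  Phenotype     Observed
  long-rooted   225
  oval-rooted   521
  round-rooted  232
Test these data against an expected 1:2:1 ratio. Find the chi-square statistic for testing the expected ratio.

Under the 1:2:1 hypothesis (Σ ratio = 4, N = 978):
  long-rooted: 978 × 1/4 = 244.5
  oval-rooted: 978 × 2/4 = 489
  round-rooted: 978 × 1/4 = 244.5
χ² = Σ (O − E)² / E
  long-rooted: (225 − 244.5)² / 244.5 = 1.5552
  oval-rooted: (521 − 489)² / 489 = 2.0941
  round-rooted: (232 − 244.5)² / 244.5 = 0.6391
χ² = 1.5552 + 2.0941 + 0.6391 = 4.2884 ≈ 4.288

4.288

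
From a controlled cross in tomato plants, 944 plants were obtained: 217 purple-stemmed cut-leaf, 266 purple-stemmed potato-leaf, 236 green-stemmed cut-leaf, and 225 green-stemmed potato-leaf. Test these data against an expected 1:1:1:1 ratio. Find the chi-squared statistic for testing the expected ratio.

Total ratio parts = 4. Expected numbers out of 944:
  purple-stemmed cut-leaf: 944 × 1/4 = 236
  purple-stemmed potato-leaf: 944 × 1/4 = 236
  green-stemmed cut-leaf: 944 × 1/4 = 236
  green-stemmed potato-leaf: 944 × 1/4 = 236
χ² = Σ (O − E)² / E
  purple-stemmed cut-leaf: (217 − 236)² / 236 = 1.5297
  purple-stemmed potato-leaf: (266 − 236)² / 236 = 3.8136
  green-stemmed cut-leaf: (236 − 236)² / 236 = 0.0000
  green-stemmed potato-leaf: (225 − 236)² / 236 = 0.5127
χ² = 1.5297 + 3.8136 + 0.0000 + 0.5127 = 5.856

5.856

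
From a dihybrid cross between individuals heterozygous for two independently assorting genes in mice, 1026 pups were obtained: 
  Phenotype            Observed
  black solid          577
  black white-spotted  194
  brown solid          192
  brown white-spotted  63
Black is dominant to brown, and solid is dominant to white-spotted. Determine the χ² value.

0.034

A dihybrid F₂ with independent assortment and complete dominance at both loci gives a 9:3:3:1 phenotypic ratio.
Under the 9:3:3:1 hypothesis (Σ ratio = 16, N = 1026):
  black solid: 1026 × 9/16 = 577.125
  black white-spotted: 1026 × 3/16 = 192.375
  brown solid: 1026 × 3/16 = 192.375
  brown white-spotted: 1026 × 1/16 = 64.125
χ² = Σ (O − E)² / E
  black solid: (577 − 577.125)² / 577.125 = 0.0000
  black white-spotted: (194 − 192.375)² / 192.375 = 0.0137
  brown solid: (192 − 192.375)² / 192.375 = 0.0007
  brown white-spotted: (63 − 64.125)² / 64.125 = 0.0197
χ² = 0.0000 + 0.0137 + 0.0007 + 0.0197 = 0.0341 ≈ 0.034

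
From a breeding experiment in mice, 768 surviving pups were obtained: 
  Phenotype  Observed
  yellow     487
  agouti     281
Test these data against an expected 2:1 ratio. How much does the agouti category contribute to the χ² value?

2.441

Total ratio parts = 3. Expected numbers out of 768:
  yellow: 768 × 2/3 = 512
  agouti: 768 × 1/3 = 256
Contribution of agouti: (281 − 256)² / 256 = 2.4414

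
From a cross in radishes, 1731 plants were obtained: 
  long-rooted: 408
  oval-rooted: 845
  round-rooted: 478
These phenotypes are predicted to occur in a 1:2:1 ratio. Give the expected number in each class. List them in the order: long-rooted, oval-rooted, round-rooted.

432.75, 865.5, 432.75

Total ratio parts = 4. Expected numbers out of 1731:
  long-rooted: 1731 × 1/4 = 432.75
  oval-rooted: 1731 × 2/4 = 865.5
  round-rooted: 1731 × 1/4 = 432.75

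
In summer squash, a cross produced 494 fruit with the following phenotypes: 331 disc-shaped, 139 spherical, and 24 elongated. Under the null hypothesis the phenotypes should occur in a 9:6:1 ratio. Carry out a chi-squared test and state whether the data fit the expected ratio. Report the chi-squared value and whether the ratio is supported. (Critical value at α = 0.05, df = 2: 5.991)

Total ratio parts = 16. Expected numbers out of 494:
  disc-shaped: 494 × 9/16 = 277.875
  spherical: 494 × 6/16 = 185.25
  elongated: 494 × 1/16 = 30.875
χ² = Σ (O − E)² / E
  disc-shaped: (331 − 277.875)² / 277.875 = 10.1566
  spherical: (139 − 185.25)² / 185.25 = 11.5469
  elongated: (24 − 30.875)² / 30.875 = 1.5309
χ² = 10.1566 + 11.5469 + 1.5309 = 23.2344 ≈ 23.234
Degrees of freedom = 3 − 1 = 2; critical value at α = 0.05 is 5.991.
Since 23.234 > 5.991, we reject the null hypothesis — the data do not fit the 9:6:1 ratio.

23.234; not consistent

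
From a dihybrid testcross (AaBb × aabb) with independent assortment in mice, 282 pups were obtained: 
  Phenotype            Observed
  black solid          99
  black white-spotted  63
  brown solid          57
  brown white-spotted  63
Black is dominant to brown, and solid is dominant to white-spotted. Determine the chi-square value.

A dihybrid testcross with independent assortment gives a 1:1:1:1 ratio.
The 1:1:1:1 ratio has 4 parts, so with N = 282 the expected counts are:
  black solid: 282 × 1/4 = 70.5
  black white-spotted: 282 × 1/4 = 70.5
  brown solid: 282 × 1/4 = 70.5
  brown white-spotted: 282 × 1/4 = 70.5
χ² = Σ (O − E)² / E
  black solid: (99 − 70.5)² / 70.5 = 11.5213
  black white-spotted: (63 − 70.5)² / 70.5 = 0.7979
  brown solid: (57 − 70.5)² / 70.5 = 2.5851
  brown white-spotted: (63 − 70.5)² / 70.5 = 0.7979
χ² = 11.5213 + 0.7979 + 2.5851 + 0.7979 = 15.7022 ≈ 15.702

15.702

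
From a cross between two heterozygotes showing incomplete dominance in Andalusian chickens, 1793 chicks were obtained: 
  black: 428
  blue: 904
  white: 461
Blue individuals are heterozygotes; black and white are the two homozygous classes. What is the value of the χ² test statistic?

1.340

With incomplete dominance, a heterozygote × heterozygote cross gives a 1:2:1 phenotypic ratio.
Total ratio parts = 4. Expected numbers out of 1793:
  black: 1793 × 1/4 = 448.25
  blue: 1793 × 2/4 = 896.5
  white: 1793 × 1/4 = 448.25
χ² = Σ (O − E)² / E
  black: (428 − 448.25)² / 448.25 = 0.9148
  blue: (904 − 896.5)² / 896.5 = 0.0627
  white: (461 − 448.25)² / 448.25 = 0.3627
χ² = 0.9148 + 0.0627 + 0.3627 = 1.3402 ≈ 1.340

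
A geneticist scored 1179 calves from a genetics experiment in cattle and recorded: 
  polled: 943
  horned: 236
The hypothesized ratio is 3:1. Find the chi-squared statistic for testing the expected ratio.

15.614

The 3:1 ratio has 4 parts, so with N = 1179 the expected counts are:
  polled: 1179 × 3/4 = 884.25
  horned: 1179 × 1/4 = 294.75
χ² = Σ (O − E)² / E
  polled: (943 − 884.25)² / 884.25 = 3.9034
  horned: (236 − 294.75)² / 294.75 = 11.7101
χ² = 3.9034 + 11.7101 = 15.6135 ≈ 15.614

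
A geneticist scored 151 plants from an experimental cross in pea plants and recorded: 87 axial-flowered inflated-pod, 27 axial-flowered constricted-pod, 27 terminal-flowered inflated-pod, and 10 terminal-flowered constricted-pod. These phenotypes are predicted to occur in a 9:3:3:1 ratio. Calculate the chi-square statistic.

0.205

Expected counts for N = 151 under a 9:3:3:1 ratio (total parts = 16):
  axial-flowered inflated-pod: 151 × 9/16 = 84.9375
  axial-flowered constricted-pod: 151 × 3/16 = 28.3125
  terminal-flowered inflated-pod: 151 × 3/16 = 28.3125
  terminal-flowered constricted-pod: 151 × 1/16 = 9.4375
χ² = Σ (O − E)² / E
  axial-flowered inflated-pod: (87 − 84.9375)² / 84.9375 = 0.0501
  axial-flowered constricted-pod: (27 − 28.3125)² / 28.3125 = 0.0608
  terminal-flowered inflated-pod: (27 − 28.3125)² / 28.3125 = 0.0608
  terminal-flowered constricted-pod: (10 − 9.4375)² / 9.4375 = 0.0335
χ² = 0.0501 + 0.0608 + 0.0608 + 0.0335 = 0.2052 ≈ 0.205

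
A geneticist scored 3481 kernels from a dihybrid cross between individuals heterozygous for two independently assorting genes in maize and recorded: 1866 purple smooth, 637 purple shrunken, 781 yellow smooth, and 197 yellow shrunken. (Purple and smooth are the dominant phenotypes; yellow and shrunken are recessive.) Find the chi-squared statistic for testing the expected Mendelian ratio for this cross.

31.874

A dihybrid F₂ with independent assortment and complete dominance at both loci gives a 9:3:3:1 phenotypic ratio.
The 9:3:3:1 ratio has 16 parts, so with N = 3481 the expected counts are:
  purple smooth: 3481 × 9/16 = 1958.0625
  purple shrunken: 3481 × 3/16 = 652.6875
  yellow smooth: 3481 × 3/16 = 652.6875
  yellow shrunken: 3481 × 1/16 = 217.5625
χ² = Σ (O − E)² / E
  purple smooth: (1866 − 1958.0625)² / 1958.0625 = 4.3285
  purple shrunken: (637 − 652.6875)² / 652.6875 = 0.3771
  yellow smooth: (781 − 652.6875)² / 652.6875 = 25.2251
  yellow shrunken: (197 − 217.5625)² / 217.5625 = 1.9434
χ² = 4.3285 + 0.3771 + 25.2251 + 1.9434 = 31.8741 ≈ 31.874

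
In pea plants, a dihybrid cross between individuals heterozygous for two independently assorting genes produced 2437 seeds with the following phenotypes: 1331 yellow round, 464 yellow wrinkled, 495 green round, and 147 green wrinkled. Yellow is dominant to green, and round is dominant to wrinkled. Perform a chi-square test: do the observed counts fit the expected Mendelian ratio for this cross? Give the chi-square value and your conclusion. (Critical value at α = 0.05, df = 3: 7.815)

4.621; consistent

A dihybrid F₂ with independent assortment and complete dominance at both loci gives a 9:3:3:1 phenotypic ratio.
The 9:3:3:1 ratio has 16 parts, so with N = 2437 the expected counts are:
  yellow round: 2437 × 9/16 = 1370.8125
  yellow wrinkled: 2437 × 3/16 = 456.9375
  green round: 2437 × 3/16 = 456.9375
  green wrinkled: 2437 × 1/16 = 152.3125
χ² = Σ (O − E)² / E
  yellow round: (1331 − 1370.8125)² / 1370.8125 = 1.1563
  yellow wrinkled: (464 − 456.9375)² / 456.9375 = 0.1092
  green round: (495 − 456.9375)² / 456.9375 = 3.1706
  green wrinkled: (147 − 152.3125)² / 152.3125 = 0.1853
χ² = 1.1563 + 0.1092 + 3.1706 + 0.1853 = 4.6214 ≈ 4.621
Degrees of freedom = 4 − 1 = 3; critical value at α = 0.05 is 7.815.
Since 4.621 < 7.815, we fail to reject the null hypothesis — the data are consistent with the 9:3:3:1 ratio.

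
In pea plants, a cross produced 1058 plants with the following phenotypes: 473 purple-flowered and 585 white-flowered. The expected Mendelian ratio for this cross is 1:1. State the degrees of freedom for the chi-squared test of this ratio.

1

A goodness-of-fit test with 2 phenotype classes has df = 2 − 1 = 1.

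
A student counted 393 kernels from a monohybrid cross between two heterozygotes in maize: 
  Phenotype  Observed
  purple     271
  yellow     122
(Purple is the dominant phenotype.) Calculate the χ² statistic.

7.655

For a monohybrid cross between heterozygotes with complete dominance, the expected phenotypic ratio is 3:1.
Under the 3:1 hypothesis (Σ ratio = 4, N = 393):
  purple: 393 × 3/4 = 294.75
  yellow: 393 × 1/4 = 98.25
χ² = Σ (O − E)² / E
  purple: (271 − 294.75)² / 294.75 = 1.9137
  yellow: (122 − 98.25)² / 98.25 = 5.7411
χ² = 1.9137 + 5.7411 = 7.6548 ≈ 7.655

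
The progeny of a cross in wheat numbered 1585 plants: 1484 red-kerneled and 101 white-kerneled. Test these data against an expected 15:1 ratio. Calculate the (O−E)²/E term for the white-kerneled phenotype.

Expected counts for N = 1585 under a 15:1 ratio (total parts = 16):
  red-kerneled: 1585 × 15/16 = 1485.9375
  white-kerneled: 1585 × 1/16 = 99.0625
Contribution of white-kerneled: (101 − 99.0625)² / 99.0625 = 0.0379

0.038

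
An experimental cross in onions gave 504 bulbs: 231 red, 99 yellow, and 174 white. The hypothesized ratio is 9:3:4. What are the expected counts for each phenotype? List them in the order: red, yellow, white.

283.5, 94.5, 126

Expected counts for N = 504 under a 9:3:4 ratio (total parts = 16):
  red: 504 × 9/16 = 283.5
  yellow: 504 × 3/16 = 94.5
  white: 504 × 4/16 = 126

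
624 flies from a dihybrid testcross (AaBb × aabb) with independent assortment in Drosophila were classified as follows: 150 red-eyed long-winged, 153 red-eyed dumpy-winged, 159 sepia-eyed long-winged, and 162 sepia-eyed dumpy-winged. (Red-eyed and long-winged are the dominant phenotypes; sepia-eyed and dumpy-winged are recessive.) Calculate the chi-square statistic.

A dihybrid testcross with independent assortment gives a 1:1:1:1 ratio.
Under the 1:1:1:1 hypothesis (Σ ratio = 4, N = 624):
  red-eyed long-winged: 624 × 1/4 = 156
  red-eyed dumpy-winged: 624 × 1/4 = 156
  sepia-eyed long-winged: 624 × 1/4 = 156
  sepia-eyed dumpy-winged: 624 × 1/4 = 156
χ² = Σ (O − E)² / E
  red-eyed long-winged: (150 − 156)² / 156 = 0.2308
  red-eyed dumpy-winged: (153 − 156)² / 156 = 0.0577
  sepia-eyed long-winged: (159 − 156)² / 156 = 0.0577
  sepia-eyed dumpy-winged: (162 − 156)² / 156 = 0.2308
χ² = 0.2308 + 0.0577 + 0.0577 + 0.2308 = 0.577

0.577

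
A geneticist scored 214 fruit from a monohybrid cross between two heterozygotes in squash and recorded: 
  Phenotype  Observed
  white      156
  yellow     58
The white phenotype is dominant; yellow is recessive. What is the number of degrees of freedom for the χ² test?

1

For a monohybrid cross between heterozygotes with complete dominance, the expected phenotypic ratio is 3:1.
A goodness-of-fit test with 2 phenotype classes has df = 2 − 1 = 1.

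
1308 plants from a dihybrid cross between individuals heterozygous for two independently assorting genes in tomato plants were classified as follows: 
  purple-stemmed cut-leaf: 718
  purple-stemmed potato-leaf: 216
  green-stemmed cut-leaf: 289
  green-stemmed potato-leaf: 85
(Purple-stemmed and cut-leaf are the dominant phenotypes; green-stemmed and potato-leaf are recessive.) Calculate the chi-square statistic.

11.850

A dihybrid F₂ with independent assortment and complete dominance at both loci gives a 9:3:3:1 phenotypic ratio.
Under the 9:3:3:1 hypothesis (Σ ratio = 16, N = 1308):
  purple-stemmed cut-leaf: 1308 × 9/16 = 735.75
  purple-stemmed potato-leaf: 1308 × 3/16 = 245.25
  green-stemmed cut-leaf: 1308 × 3/16 = 245.25
  green-stemmed potato-leaf: 1308 × 1/16 = 81.75
χ² = Σ (O − E)² / E
  purple-stemmed cut-leaf: (718 − 735.75)² / 735.75 = 0.4282
  purple-stemmed potato-leaf: (216 − 245.25)² / 245.25 = 3.4885
  green-stemmed cut-leaf: (289 − 245.25)² / 245.25 = 7.8045
  green-stemmed potato-leaf: (85 − 81.75)² / 81.75 = 0.1292
χ² = 0.4282 + 3.4885 + 7.8045 + 0.1292 = 11.8504 ≈ 11.850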